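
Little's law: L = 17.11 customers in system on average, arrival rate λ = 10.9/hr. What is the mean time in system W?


Little's law: L = λW → W = L / λ
= 17.11 / 10.9
= 1.57 hours


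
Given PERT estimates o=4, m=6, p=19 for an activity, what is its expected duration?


te = (o + 4m + p) / 6
= (4 + 4×6 + 19) / 6
= (4 + 24 + 19) / 6
= 47 / 6
= 7.83


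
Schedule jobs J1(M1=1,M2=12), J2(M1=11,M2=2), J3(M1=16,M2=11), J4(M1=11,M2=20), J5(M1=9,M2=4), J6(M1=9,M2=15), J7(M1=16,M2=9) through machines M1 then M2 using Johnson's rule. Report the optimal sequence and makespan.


Johnson's rule:
Group 1 (M1≤M2, sort by M1): ['J1', 'J6', 'J4']
Group 2 (M1>M2, sort desc M2): ['J3', 'J7', 'J5', 'J2']
Sequence: J1 → J6 → J4 → J3 → J7 → J5 → J2
Makespan calculation:
  J1: M1 done=1, M2 done=13
  J6: M1 done=10, M2 done=28
  J4: M1 done=21, M2 done=48
  J3: M1 done=37, M2 done=59
  J7: M1 done=53, M2 done=68
  J5: M1 done=62, M2 done=72
  J2: M1 done=73, M2 done=75
= Sequence: J1 → J6 → J4 → J3 → J7 → J5 → J2, Makespan: 75


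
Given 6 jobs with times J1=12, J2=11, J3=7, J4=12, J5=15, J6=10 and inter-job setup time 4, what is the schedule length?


Makespan = Σ processing + (n-1) × setup
= (12 + 11 + 7 + 12 + 15 + 10) + (6-1)×4
= 67 + 20
= 87 time units


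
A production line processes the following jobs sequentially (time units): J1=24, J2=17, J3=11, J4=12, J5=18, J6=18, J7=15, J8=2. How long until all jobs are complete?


Sequential makespan: sum all processing times
= 24 + 17 + 11 + 12 + 18 + 18 + 15 + 2
= 117 time units


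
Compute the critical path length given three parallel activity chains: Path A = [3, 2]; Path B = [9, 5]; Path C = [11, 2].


Path A: 3 + 2 = 5
Path B: 9 + 5 = 14
Path C: 11 + 2 = 13
Critical path = longest = max(5, 14, 13)
= 14 (Path B)


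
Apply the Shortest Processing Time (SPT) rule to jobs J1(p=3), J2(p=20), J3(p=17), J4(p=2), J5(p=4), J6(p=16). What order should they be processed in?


SPT: sort by shortest processing time
  J4: p=2
  J1: p=3
  J5: p=4
  J6: p=16
  J3: p=17
  J2: p=20
Order: J4 → J1 → J5 → J6 → J3 → J2


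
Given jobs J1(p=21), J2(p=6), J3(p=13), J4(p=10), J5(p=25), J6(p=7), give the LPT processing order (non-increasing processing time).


LPT: sort by longest processing time first
  J5: p=25
  J1: p=21
  J3: p=13
  J4: p=10
  J6: p=7
  J2: p=6
Order: J5 → J1 → J3 → J4 → J6 → J2


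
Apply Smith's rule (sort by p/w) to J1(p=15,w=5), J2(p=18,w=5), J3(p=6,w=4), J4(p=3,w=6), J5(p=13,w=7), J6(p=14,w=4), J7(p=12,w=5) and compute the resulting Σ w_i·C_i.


WSPT order (by p/w): J4 → J3 → J5 → J7 → J1 → J6 → J2
  J4: C=3, w·C=6×3=18
  J3: C=9, w·C=4×9=36
  J5: C=22, w·C=7×22=154
  J7: C=34, w·C=5×34=170
  J1: C=49, w·C=5×49=245
  J6: C=63, w·C=4×63=252
  J2: C=81, w·C=5×81=405
Σ w·C = 1280
= 1280


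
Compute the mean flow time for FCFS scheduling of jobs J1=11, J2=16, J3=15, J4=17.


Completion times:
  J1: completes at 11
  J2: completes at 27
  J3: completes at 42
  J4: completes at 59
Sum = 139
Average = 139/4
= 34.75


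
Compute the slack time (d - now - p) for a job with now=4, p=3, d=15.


Slack = due - current_time - processing
= 15 - 4 - 3
= 8


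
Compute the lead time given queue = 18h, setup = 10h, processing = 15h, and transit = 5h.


Lead time = queue + setup + processing + transit
= 18 + 10 + 15 + 5
= 48 hours


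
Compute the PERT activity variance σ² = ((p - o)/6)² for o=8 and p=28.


σ² = ((p - o) / 6)² = (p - o)² / 36
= (28 - 8)² / 36
= 20² / 36
= 400 / 36
= 11.1111


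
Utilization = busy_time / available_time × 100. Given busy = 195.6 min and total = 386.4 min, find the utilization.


Utilization = busy / total × 100
= 195.6 / 386.4 × 100
= 50.6%


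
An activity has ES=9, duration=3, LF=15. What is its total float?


EF = ES + duration = 9 + 3 = 12
LS = LF - duration = 15 - 3 = 12
Total Float = LF - EF = 15 - 12
(or LS - ES = 12 - 9)
= 3


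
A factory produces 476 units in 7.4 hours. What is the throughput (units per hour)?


Throughput = units / time
= 476 / 7.4
= 64.3 units/hour


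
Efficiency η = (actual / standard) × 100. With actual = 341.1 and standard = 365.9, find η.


Efficiency = (actual / standard) × 100
= (341.1 / 365.9) × 100
= 93.2%


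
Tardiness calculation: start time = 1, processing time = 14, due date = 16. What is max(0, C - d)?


Completion = start + processing = 1 + 14 = 15
Tardiness = max(0, C - d) = max(0, 15 - 16)
= max(0, -1)
= 0


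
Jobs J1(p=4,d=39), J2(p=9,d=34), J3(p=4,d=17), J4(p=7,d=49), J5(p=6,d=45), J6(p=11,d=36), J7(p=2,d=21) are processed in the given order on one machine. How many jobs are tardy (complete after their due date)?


Completion vs due date:
  J1: C=4, d=39 → on time
  J2: C=13, d=34 → on time
  J3: C=17, d=17 → on time
  J4: C=24, d=49 → on time
  J5: C=30, d=45 → on time
  J6: C=41, d=36 → TARDY
  J7: C=43, d=21 → TARDY
Tardy jobs: J6, J7
Count = 2


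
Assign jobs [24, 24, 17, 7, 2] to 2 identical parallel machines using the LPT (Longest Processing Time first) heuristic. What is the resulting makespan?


Jobs (LPT sorted): [24, 24, 17, 7, 2]
Machines: 2
  J=24 → Machine 1 (load: 0+24=24)
  J=24 → Machine 2 (load: 0+24=24)
  J=17 → Machine 1 (load: 24+17=41)
  J=7 → Machine 2 (load: 24+7=31)
  J=2 → Machine 2 (load: 31+2=33)
Machine loads: [41, 33]
Makespan = max = 41 time units


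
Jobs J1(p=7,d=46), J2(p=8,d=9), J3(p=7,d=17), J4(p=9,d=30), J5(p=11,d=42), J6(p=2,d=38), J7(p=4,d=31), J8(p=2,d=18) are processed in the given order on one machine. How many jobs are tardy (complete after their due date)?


Completion vs due date:
  J1: C=7, d=46 → on time
  J2: C=15, d=9 → TARDY
  J3: C=22, d=17 → TARDY
  J4: C=31, d=30 → TARDY
  J5: C=42, d=42 → on time
  J6: C=44, d=38 → TARDY
  J7: C=48, d=31 → TARDY
  J8: C=50, d=18 → TARDY
Tardy jobs: J2, J3, J4, J6, J7, J8
Count = 6


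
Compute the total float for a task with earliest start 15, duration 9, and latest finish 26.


EF = ES + duration = 15 + 9 = 24
LS = LF - duration = 26 - 9 = 17
Total Float = LF - EF = 26 - 24
(or LS - ES = 17 - 15)
= 2


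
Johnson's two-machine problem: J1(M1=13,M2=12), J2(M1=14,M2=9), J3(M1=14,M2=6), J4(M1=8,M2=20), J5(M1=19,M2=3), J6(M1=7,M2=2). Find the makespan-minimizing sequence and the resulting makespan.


Johnson's rule:
Group 1 (M1≤M2, sort by M1): ['J4']
Group 2 (M1>M2, sort desc M2): ['J1', 'J2', 'J3', 'J5', 'J6']
Sequence: J4 → J1 → J2 → J3 → J5 → J6
Makespan calculation:
  J4: M1 done=8, M2 done=28
  J1: M1 done=21, M2 done=40
  J2: M1 done=35, M2 done=49
  J3: M1 done=49, M2 done=55
  J5: M1 done=68, M2 done=71
  J6: M1 done=75, M2 done=77
= Sequence: J4 → J1 → J2 → J3 → J5 → J6, Makespan: 77


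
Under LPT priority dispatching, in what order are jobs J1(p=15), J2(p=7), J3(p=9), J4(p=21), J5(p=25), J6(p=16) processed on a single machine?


LPT: sort by longest processing time first
  J5: p=25
  J4: p=21
  J6: p=16
  J1: p=15
  J3: p=9
  J2: p=7
Order: J5 → J4 → J6 → J1 → J3 → J2


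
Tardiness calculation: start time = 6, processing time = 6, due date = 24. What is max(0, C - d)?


Completion = start + processing = 6 + 6 = 12
Tardiness = max(0, C - d) = max(0, 12 - 24)
= max(0, -12)
= 0


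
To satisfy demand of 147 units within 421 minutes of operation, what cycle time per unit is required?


Cycle time = available time / demand
= 421 / 147
= 2.86 min/unit


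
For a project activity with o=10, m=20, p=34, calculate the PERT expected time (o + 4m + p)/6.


te = (o + 4m + p) / 6
= (10 + 4×20 + 34) / 6
= (10 + 80 + 34) / 6
= 124 / 6
= 20.67


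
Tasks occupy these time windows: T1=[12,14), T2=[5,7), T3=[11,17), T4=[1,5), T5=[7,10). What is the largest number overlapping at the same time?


Check each time point for overlaps:
  t=12: 2 tasks active (T1, T3)
Max concurrent = 2


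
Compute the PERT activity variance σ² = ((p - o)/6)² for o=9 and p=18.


σ² = ((p - o) / 6)² = (p - o)² / 36
= (18 - 9)² / 36
= 9² / 36
= 81 / 36
= 2.2500


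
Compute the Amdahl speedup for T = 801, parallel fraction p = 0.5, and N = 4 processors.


Amdahl's law: T_p = T × ((1-p) + p/N)
= 801 × ((1-0.5) + 0.5/4)
= 801 × (0.50 + 0.1250)
= 801 × 0.6250
= 500.62
Speedup = 801/500.62
= 1.60×


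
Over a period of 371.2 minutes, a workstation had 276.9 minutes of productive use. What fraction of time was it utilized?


Utilization = busy / total × 100
= 276.9 / 371.2 × 100
= 74.6%


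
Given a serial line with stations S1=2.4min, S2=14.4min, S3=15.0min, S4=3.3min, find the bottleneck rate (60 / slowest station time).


Bottleneck = longest station time
Station times: [2.4, 14.4, 15.0, 3.3]
Max = 15.0 min
Rate = 60 / 15.0
= 4.00 units/hour (bottleneck: 15.0min)


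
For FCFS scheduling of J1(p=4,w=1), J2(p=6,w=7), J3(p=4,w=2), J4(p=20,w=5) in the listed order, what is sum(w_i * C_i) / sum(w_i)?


Completion times:
  J1: C=4, w×C=1×4=4
  J2: C=10, w×C=7×10=70
  J3: C=14, w×C=2×14=28
  J4: C=34, w×C=5×34=170
Sum w×C = 272
Sum w = 15
Weighted avg = 272/15
= 18.13


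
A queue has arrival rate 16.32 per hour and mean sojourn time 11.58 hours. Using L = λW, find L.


Little's law: L = λ × W
= 16.32 × 11.58
= 188.99


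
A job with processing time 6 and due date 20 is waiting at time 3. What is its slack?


Slack = due - current_time - processing
= 20 - 3 - 6
= 11


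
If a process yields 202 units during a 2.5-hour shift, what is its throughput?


Throughput = units / time
= 202 / 2.5
= 80.8 units/hour


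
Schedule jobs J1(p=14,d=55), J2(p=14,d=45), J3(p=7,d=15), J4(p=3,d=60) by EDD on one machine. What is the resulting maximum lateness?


EDD order: J3 → J2 → J1 → J4
Completion and lateness:
  J3: C=7, d=15, L=7-15=-8
  J2: C=21, d=45, L=21-45=-24
  J1: C=35, d=55, L=35-55=-20
  J4: C=38, d=60, L=38-60=-22
Lmax = max(-8, -24, -20, -22)
= -8


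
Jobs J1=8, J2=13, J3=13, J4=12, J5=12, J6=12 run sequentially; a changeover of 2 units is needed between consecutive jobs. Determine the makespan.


Makespan = Σ processing + (n-1) × setup
= (8 + 13 + 13 + 12 + 12 + 12) + (6-1)×2
= 70 + 10
= 80 time units


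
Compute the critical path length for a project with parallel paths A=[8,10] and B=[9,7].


Path A: 8 + 10 = 18
Path B: 9 + 7 = 16
Critical path = longest = max(18, 16)
= 18 (Path A)


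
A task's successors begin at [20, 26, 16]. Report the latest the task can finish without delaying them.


LF = min of all successor start times
Successors start at: [20, 26, 16]
LF = min(20, 26, 16)
= 16


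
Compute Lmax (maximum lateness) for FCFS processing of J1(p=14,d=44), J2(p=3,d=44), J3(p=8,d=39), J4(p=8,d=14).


Lateness per job (L = C - d):
  J1: C=14, d=44, L=-30
  J2: C=17, d=44, L=-27
  J3: C=25, d=39, L=-14
  J4: C=33, d=14, L=19
Lmax = max(-30, -27, -14, 19)
= 19


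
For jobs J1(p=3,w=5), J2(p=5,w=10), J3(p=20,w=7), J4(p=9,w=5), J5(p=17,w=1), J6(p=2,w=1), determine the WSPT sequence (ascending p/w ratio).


WSPT (Smith's rule): sort by p/w ascending
  J2: p/w = 5/10 = 0.500
  J1: p/w = 3/5 = 0.600
  J4: p/w = 9/5 = 1.800
  J6: p/w = 2/1 = 2.000
  J3: p/w = 20/7 = 2.857
  J5: p/w = 17/1 = 17.000
Order: J2 → J1 → J4 → J6 → J3 → J5


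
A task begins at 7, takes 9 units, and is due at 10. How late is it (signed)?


Completion = 7 + 9 = 16
Lateness = C - d = 16 - 10
= 6


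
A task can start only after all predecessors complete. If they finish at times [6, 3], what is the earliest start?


ES = max of all predecessor completion times
Predecessors: [6, 3]
ES = max(6, 3)
= 6


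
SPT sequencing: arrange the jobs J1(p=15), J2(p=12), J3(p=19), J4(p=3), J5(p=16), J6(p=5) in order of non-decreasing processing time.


SPT: sort by shortest processing time
  J4: p=3
  J6: p=5
  J2: p=12
  J1: p=15
  J5: p=16
  J3: p=19
Order: J4 → J6 → J2 → J1 → J5 → J3


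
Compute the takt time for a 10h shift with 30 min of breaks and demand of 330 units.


Available = 10×60 - 30 = 570 min
Takt time = 570 / 330
= 1.73 min/unit


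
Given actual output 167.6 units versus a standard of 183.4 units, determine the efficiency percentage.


Efficiency = (actual / standard) × 100
= (167.6 / 183.4) × 100
= 91.4%


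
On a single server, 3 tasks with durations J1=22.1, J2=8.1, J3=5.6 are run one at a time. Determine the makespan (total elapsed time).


Sequential makespan: sum all processing times
= 22.1 + 8.1 + 5.6
= 35.8 time units


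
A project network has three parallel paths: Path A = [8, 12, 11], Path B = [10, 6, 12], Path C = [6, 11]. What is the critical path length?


Path A: 8 + 12 + 11 = 31
Path B: 10 + 6 + 12 = 28
Path C: 6 + 11 = 17
Critical path = longest = max(31, 28, 17)
= 31 (Path A)


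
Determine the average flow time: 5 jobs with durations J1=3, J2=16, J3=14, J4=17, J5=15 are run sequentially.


Completion times:
  J1: completes at 3
  J2: completes at 19
  J3: completes at 33
  J4: completes at 50
  J5: completes at 65
Sum = 170
Average = 170/5
= 34.00


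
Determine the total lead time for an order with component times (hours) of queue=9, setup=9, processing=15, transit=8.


Lead time = queue + setup + processing + transit
= 9 + 9 + 15 + 8
= 41 hours


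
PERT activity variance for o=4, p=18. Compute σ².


σ² = ((p - o) / 6)² = (p - o)² / 36
= (18 - 4)² / 36
= 14² / 36
= 196 / 36
= 5.4444


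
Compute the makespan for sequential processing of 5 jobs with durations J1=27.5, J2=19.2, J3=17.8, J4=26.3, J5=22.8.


Sequential makespan: sum all processing times
= 27.5 + 19.2 + 17.8 + 26.3 + 22.8
= 113.6 time units


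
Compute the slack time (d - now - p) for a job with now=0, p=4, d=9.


Slack = due - current_time - processing
= 9 - 0 - 4
= 5


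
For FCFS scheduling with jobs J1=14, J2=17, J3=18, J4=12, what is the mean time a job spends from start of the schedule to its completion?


Completion times:
  J1: completes at 14
  J2: completes at 31
  J3: completes at 49
  J4: completes at 61
Sum = 155
Average = 155/4
= 38.75


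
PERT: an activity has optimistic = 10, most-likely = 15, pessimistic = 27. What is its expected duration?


te = (o + 4m + p) / 6
= (10 + 4×15 + 27) / 6
= (10 + 60 + 27) / 6
= 97 / 6
= 16.17


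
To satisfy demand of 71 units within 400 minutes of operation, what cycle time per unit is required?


Cycle time = available time / demand
= 400 / 71
= 5.63 min/unit


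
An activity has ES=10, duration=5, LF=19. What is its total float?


EF = ES + duration = 10 + 5 = 15
LS = LF - duration = 19 - 5 = 14
Total Float = LF - EF = 19 - 15
(or LS - ES = 14 - 10)
= 4


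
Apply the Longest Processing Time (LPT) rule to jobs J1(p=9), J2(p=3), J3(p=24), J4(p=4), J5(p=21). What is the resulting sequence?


LPT: sort by longest processing time first
  J3: p=24
  J5: p=21
  J1: p=9
  J4: p=4
  J2: p=3
Order: J3 → J5 → J1 → J4 → J2


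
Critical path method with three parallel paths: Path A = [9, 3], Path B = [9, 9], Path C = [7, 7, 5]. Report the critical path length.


Path A: 9 + 3 = 12
Path B: 9 + 9 = 18
Path C: 7 + 7 + 5 = 19
Critical path = longest = max(12, 18, 19)
= 19 (Path C)


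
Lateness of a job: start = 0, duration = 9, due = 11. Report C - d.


Completion = 0 + 9 = 9
Lateness = C - d = 9 - 11
= -2


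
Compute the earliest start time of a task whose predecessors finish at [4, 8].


ES = max of all predecessor completion times
Predecessors: [4, 8]
ES = max(4, 8)
= 8


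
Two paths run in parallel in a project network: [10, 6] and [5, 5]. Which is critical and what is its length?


Path A: 10 + 6 = 16
Path B: 5 + 5 = 10
Critical path = longest = max(16, 10)
= 16 (Path A)


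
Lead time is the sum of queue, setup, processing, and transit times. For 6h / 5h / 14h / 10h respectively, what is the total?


Lead time = queue + setup + processing + transit
= 6 + 5 + 14 + 10
= 35 hours


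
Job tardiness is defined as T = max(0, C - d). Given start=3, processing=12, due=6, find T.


Completion = start + processing = 3 + 12 = 15
Tardiness = max(0, C - d) = max(0, 15 - 6)
= max(0, 9)
= 9


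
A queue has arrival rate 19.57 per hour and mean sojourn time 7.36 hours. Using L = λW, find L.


Little's law: L = λ × W
= 19.57 × 7.36
= 144.04


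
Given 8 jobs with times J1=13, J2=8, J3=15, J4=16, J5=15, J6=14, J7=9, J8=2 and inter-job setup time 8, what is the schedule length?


Makespan = Σ processing + (n-1) × setup
= (13 + 8 + 15 + 16 + 15 + 14 + 9 + 2) + (8-1)×8
= 92 + 56
= 148 time units


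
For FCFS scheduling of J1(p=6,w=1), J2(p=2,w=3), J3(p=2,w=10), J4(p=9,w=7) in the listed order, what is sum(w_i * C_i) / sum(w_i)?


Completion times:
  J1: C=6, w×C=1×6=6
  J2: C=8, w×C=3×8=24
  J3: C=10, w×C=10×10=100
  J4: C=19, w×C=7×19=133
Sum w×C = 263
Sum w = 21
Weighted avg = 263/21
= 12.52


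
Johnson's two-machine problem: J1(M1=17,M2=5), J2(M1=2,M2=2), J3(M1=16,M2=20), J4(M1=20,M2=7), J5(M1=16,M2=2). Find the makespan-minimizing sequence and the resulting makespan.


Johnson's rule:
Group 1 (M1≤M2, sort by M1): ['J2', 'J3']
Group 2 (M1>M2, sort desc M2): ['J4', 'J1', 'J5']
Sequence: J2 → J3 → J4 → J1 → J5
Makespan calculation:
  J2: M1 done=2, M2 done=4
  J3: M1 done=18, M2 done=38
  J4: M1 done=38, M2 done=45
  J1: M1 done=55, M2 done=60
  J5: M1 done=71, M2 done=73
= Sequence: J2 → J3 → J4 → J1 → J5, Makespan: 73


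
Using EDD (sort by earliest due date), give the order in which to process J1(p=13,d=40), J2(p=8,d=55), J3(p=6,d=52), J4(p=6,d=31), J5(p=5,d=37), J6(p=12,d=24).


EDD: sort by earliest due date
  J6: d=24, p=12
  J4: d=31, p=6
  J5: d=37, p=5
  J1: d=40, p=13
  J3: d=52, p=6
  J2: d=55, p=8
Order: J6 → J4 → J5 → J1 → J3 → J2


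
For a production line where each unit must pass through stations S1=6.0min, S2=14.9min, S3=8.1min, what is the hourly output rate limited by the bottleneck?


Bottleneck = longest station time
Station times: [6.0, 14.9, 8.1]
Max = 14.9 min
Rate = 60 / 14.9
= 4.03 units/hour (bottleneck: 14.9min)


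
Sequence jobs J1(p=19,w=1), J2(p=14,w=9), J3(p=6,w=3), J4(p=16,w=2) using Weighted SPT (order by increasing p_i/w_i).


WSPT (Smith's rule): sort by p/w ascending
  J2: p/w = 14/9 = 1.556
  J3: p/w = 6/3 = 2.000
  J4: p/w = 16/2 = 8.000
  J1: p/w = 19/1 = 19.000
Order: J2 → J3 → J4 → J1


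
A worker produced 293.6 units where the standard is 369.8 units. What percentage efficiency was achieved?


Efficiency = (actual / standard) × 100
= (293.6 / 369.8) × 100
= 79.4%


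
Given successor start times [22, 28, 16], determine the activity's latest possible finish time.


LF = min of all successor start times
Successors start at: [22, 28, 16]
LF = min(22, 28, 16)
= 16


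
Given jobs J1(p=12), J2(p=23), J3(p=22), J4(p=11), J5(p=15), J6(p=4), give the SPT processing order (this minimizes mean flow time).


SPT: sort by shortest processing time
  J6: p=4
  J4: p=11
  J1: p=12
  J5: p=15
  J3: p=22
  J2: p=23
Order: J6 → J4 → J1 → J5 → J3 → J2


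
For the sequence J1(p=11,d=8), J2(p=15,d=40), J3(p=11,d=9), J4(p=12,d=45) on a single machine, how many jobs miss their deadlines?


Completion vs due date:
  J1: C=11, d=8 → TARDY
  J2: C=26, d=40 → on time
  J3: C=37, d=9 → TARDY
  J4: C=49, d=45 → TARDY
Tardy jobs: J1, J3, J4
Count = 3


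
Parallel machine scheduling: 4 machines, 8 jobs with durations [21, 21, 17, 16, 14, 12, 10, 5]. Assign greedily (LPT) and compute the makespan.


Jobs (LPT sorted): [21, 21, 17, 16, 14, 12, 10, 5]
Machines: 4
  J=21 → Machine 1 (load: 0+21=21)
  J=21 → Machine 2 (load: 0+21=21)
  J=17 → Machine 3 (load: 0+17=17)
  J=16 → Machine 4 (load: 0+16=16)
  J=14 → Machine 4 (load: 16+14=30)
  J=12 → Machine 3 (load: 17+12=29)
  J=10 → Machine 1 (load: 21+10=31)
  J=5 → Machine 2 (load: 21+5=26)
Machine loads: [31, 26, 29, 30]
Makespan = max = 31 time units


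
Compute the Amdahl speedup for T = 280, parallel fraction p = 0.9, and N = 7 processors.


Amdahl's law: T_p = T × ((1-p) + p/N)
= 280 × ((1-0.9) + 0.9/7)
= 280 × (0.10 + 0.1286)
= 280 × 0.2286
= 64.00
Speedup = 280/64.00
= 4.38×


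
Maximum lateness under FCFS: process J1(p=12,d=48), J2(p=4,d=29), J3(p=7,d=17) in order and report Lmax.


Lateness per job (L = C - d):
  J1: C=12, d=48, L=-36
  J2: C=16, d=29, L=-13
  J3: C=23, d=17, L=6
Lmax = max(-36, -13, 6)
= 6


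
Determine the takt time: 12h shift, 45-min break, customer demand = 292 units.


Available = 12×60 - 45 = 675 min
Takt time = 675 / 292
= 2.31 min/unit


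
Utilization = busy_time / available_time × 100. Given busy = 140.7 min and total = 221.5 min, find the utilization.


Utilization = busy / total × 100
= 140.7 / 221.5 × 100
= 63.5%


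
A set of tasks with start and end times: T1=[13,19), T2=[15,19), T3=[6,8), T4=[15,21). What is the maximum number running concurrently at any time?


Check each time point for overlaps:
  t=15: 3 tasks active (T1, T2, T4)
Max concurrent = 3


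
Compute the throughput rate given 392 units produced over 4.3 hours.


Throughput = units / time
= 392 / 4.3
= 91.2 units/hour


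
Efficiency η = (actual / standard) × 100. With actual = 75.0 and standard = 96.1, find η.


Efficiency = (actual / standard) × 100
= (75.0 / 96.1) × 100
= 78.0%


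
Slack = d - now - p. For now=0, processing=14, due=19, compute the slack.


Slack = due - current_time - processing
= 19 - 0 - 14
= 5


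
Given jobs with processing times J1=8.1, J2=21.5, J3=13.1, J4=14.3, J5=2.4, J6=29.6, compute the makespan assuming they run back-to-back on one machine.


Sequential makespan: sum all processing times
= 8.1 + 21.5 + 13.1 + 14.3 + 2.4 + 29.6
= 89.0 time units


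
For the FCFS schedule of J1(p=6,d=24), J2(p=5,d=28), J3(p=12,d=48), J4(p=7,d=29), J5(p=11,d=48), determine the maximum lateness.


Lateness per job (L = C - d):
  J1: C=6, d=24, L=-18
  J2: C=11, d=28, L=-17
  J3: C=23, d=48, L=-25
  J4: C=30, d=29, L=1
  J5: C=41, d=48, L=-7
Lmax = max(-18, -17, -25, 1, -7)
= 1


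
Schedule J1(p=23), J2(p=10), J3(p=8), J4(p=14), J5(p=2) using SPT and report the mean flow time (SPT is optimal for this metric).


SPT order: J5 → J3 → J2 → J4 → J1
Completion times:
  J5: C=2
  J3: C=10
  J2: C=20
  J4: C=34
  J1: C=57
Sum = 123, n = 5
Mean flow = 123/5
= 24.60


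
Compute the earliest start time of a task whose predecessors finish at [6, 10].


ES = max of all predecessor completion times
Predecessors: [6, 10]
ES = max(6, 10)
= 10


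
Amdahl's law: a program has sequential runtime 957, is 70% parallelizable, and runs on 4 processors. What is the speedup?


Amdahl's law: T_p = T × ((1-p) + p/N)
= 957 × ((1-0.7) + 0.7/4)
= 957 × (0.30 + 0.1750)
= 957 × 0.4750
= 454.58
Speedup = 957/454.58
= 2.11×


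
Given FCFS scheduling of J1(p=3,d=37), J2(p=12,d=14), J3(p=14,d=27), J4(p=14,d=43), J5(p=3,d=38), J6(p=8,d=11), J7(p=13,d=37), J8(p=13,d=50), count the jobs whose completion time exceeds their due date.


Completion vs due date:
  J1: C=3, d=37 → on time
  J2: C=15, d=14 → TARDY
  J3: C=29, d=27 → TARDY
  J4: C=43, d=43 → on time
  J5: C=46, d=38 → TARDY
  J6: C=54, d=11 → TARDY
  J7: C=67, d=37 → TARDY
  J8: C=80, d=50 → TARDY
Tardy jobs: J2, J3, J5, J6, J7, J8
Count = 6


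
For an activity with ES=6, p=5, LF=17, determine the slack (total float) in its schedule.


EF = ES + duration = 6 + 5 = 11
LS = LF - duration = 17 - 5 = 12
Total Float = LF - EF = 17 - 11
(or LS - ES = 12 - 6)
= 6


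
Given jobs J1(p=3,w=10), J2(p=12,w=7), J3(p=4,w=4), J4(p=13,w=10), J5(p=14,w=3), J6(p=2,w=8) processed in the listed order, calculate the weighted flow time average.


Completion times:
  J1: C=3, w×C=10×3=30
  J2: C=15, w×C=7×15=105
  J3: C=19, w×C=4×19=76
  J4: C=32, w×C=10×32=320
  J5: C=46, w×C=3×46=138
  J6: C=48, w×C=8×48=384
Sum w×C = 1053
Sum w = 42
Weighted avg = 1053/42
= 25.07


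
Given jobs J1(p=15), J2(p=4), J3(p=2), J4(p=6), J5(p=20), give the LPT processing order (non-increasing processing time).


LPT: sort by longest processing time first
  J5: p=20
  J1: p=15
  J4: p=6
  J2: p=4
  J3: p=2
Order: J5 → J1 → J4 → J2 → J3


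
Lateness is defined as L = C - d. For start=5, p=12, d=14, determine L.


Completion = 5 + 12 = 17
Lateness = C - d = 17 - 14
= 3


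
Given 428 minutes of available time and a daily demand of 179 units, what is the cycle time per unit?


Cycle time = available time / demand
= 428 / 179
= 2.39 min/unit


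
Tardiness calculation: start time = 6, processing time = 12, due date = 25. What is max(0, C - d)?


Completion = start + processing = 6 + 12 = 18
Tardiness = max(0, C - d) = max(0, 18 - 25)
= max(0, -7)
= 0


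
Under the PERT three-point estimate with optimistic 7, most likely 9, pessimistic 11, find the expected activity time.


te = (o + 4m + p) / 6
= (7 + 4×9 + 11) / 6
= (7 + 36 + 11) / 6
= 54 / 6
= 9.00


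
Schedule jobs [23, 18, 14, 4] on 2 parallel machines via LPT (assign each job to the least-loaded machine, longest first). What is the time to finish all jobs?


Jobs (LPT sorted): [23, 18, 14, 4]
Machines: 2
  J=23 → Machine 1 (load: 0+23=23)
  J=18 → Machine 2 (load: 0+18=18)
  J=14 → Machine 2 (load: 18+14=32)
  J=4 → Machine 1 (load: 23+4=27)
Machine loads: [27, 32]
Makespan = max = 32 time units


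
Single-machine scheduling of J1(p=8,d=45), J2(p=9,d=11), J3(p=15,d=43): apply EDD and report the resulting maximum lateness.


EDD order: J2 → J3 → J1
Completion and lateness:
  J2: C=9, d=11, L=9-11=-2
  J3: C=24, d=43, L=24-43=-19
  J1: C=32, d=45, L=32-45=-13
Lmax = max(-2, -19, -13)
= -2


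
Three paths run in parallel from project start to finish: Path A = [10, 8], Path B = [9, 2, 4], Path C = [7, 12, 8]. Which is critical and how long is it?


Path A: 10 + 8 = 18
Path B: 9 + 2 + 4 = 15
Path C: 7 + 12 + 8 = 27
Critical path = longest = max(18, 15, 27)
= 27 (Path C)


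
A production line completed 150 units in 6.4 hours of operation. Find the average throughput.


Throughput = units / time
= 150 / 6.4
= 23.4 units/hour


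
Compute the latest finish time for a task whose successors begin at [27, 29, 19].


LF = min of all successor start times
Successors start at: [27, 29, 19]
LF = min(27, 29, 19)
= 19


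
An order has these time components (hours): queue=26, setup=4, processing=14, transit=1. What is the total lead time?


Lead time = queue + setup + processing + transit
= 26 + 4 + 14 + 1
= 45 hours


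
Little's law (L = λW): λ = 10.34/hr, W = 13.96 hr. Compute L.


Little's law: L = λ × W
= 10.34 × 13.96
= 144.35


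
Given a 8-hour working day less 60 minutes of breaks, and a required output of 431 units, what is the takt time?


Available = 8×60 - 60 = 420 min
Takt time = 420 / 431
= 0.97 min/unit


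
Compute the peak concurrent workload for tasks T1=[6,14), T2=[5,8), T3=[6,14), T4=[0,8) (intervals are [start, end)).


Check each time point for overlaps:
  t=6: 4 tasks active (T1, T2, T3, T4)
Max concurrent = 4


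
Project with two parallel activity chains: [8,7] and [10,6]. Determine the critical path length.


Path A: 8 + 7 = 15
Path B: 10 + 6 = 16
Critical path = longest = max(15, 16)
= 16 (Path B)


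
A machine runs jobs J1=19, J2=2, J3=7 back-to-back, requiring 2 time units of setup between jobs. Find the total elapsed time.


Makespan = Σ processing + (n-1) × setup
= (19 + 2 + 7) + (3-1)×2
= 28 + 4
= 32 time units


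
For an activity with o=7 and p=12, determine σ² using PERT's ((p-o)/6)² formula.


σ² = ((p - o) / 6)² = (p - o)² / 36
= (12 - 7)² / 36
= 5² / 36
= 25 / 36
= 0.6944


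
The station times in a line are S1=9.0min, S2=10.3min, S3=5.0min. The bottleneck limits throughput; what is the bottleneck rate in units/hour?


Bottleneck = longest station time
Station times: [9.0, 10.3, 5.0]
Max = 10.3 min
Rate = 60 / 10.3
= 5.83 units/hour (bottleneck: 10.3min)


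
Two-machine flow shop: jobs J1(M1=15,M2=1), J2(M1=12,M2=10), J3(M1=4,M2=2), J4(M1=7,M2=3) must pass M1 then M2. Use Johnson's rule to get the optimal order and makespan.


Johnson's rule:
Group 1 (M1≤M2, sort by M1): []
Group 2 (M1>M2, sort desc M2): ['J2', 'J4', 'J3', 'J1']
Sequence: J2 → J4 → J3 → J1
Makespan calculation:
  J2: M1 done=12, M2 done=22
  J4: M1 done=19, M2 done=25
  J3: M1 done=23, M2 done=27
  J1: M1 done=38, M2 done=39
= Sequence: J2 → J4 → J3 → J1, Makespan: 39


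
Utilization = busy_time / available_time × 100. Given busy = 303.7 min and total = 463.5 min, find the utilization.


Utilization = busy / total × 100
= 303.7 / 463.5 × 100
= 65.5%


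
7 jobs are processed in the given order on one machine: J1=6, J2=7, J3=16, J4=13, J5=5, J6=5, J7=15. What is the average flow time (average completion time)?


Completion times:
  J1: completes at 6
  J2: completes at 13
  J3: completes at 29
  J4: completes at 42
  J5: completes at 47
  J6: completes at 52
  J7: completes at 67
Sum = 256
Average = 256/7
= 36.57


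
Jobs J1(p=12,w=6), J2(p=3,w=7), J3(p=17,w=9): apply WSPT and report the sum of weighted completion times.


WSPT order (by p/w): J2 → J3 → J1
  J2: C=3, w·C=7×3=21
  J3: C=20, w·C=9×20=180
  J1: C=32, w·C=6×32=192
Σ w·C = 393
= 393


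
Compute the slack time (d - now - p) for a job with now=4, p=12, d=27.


Slack = due - current_time - processing
= 27 - 4 - 12
= 11


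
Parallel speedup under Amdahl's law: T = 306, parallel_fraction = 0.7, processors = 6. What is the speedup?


Amdahl's law: T_p = T × ((1-p) + p/N)
= 306 × ((1-0.7) + 0.7/6)
= 306 × (0.30 + 0.1167)
= 306 × 0.4167
= 127.50
Speedup = 306/127.50
= 2.40×


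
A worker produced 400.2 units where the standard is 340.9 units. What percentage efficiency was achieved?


Efficiency = (actual / standard) × 100
= (400.2 / 340.9) × 100
= 117.4%


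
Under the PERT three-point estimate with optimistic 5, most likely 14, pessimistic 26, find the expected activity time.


te = (o + 4m + p) / 6
= (5 + 4×14 + 26) / 6
= (5 + 56 + 26) / 6
= 87 / 6
= 14.50


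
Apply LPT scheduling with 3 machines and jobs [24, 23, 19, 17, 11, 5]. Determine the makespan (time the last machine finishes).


Jobs (LPT sorted): [24, 23, 19, 17, 11, 5]
Machines: 3
  J=24 → Machine 1 (load: 0+24=24)
  J=23 → Machine 2 (load: 0+23=23)
  J=19 → Machine 3 (load: 0+19=19)
  J=17 → Machine 3 (load: 19+17=36)
  J=11 → Machine 2 (load: 23+11=34)
  J=5 → Machine 1 (load: 24+5=29)
Machine loads: [29, 34, 36]
Makespan = max = 36 time units


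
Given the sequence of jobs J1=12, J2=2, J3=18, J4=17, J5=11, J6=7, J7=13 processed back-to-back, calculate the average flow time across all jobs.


Completion times:
  J1: completes at 12
  J2: completes at 14
  J3: completes at 32
  J4: completes at 49
  J5: completes at 60
  J6: completes at 67
  J7: completes at 80
Sum = 314
Average = 314/7
= 44.86


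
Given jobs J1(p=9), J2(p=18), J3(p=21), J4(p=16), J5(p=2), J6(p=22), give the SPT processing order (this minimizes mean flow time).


SPT: sort by shortest processing time
  J5: p=2
  J1: p=9
  J4: p=16
  J2: p=18
  J3: p=21
  J6: p=22
Order: J5 → J1 → J4 → J2 → J3 → J6


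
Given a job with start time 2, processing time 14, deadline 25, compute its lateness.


Completion = 2 + 14 = 16
Lateness = C - d = 16 - 25
= -9


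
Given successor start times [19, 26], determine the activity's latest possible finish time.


LF = min of all successor start times
Successors start at: [19, 26]
LF = min(19, 26)
= 19


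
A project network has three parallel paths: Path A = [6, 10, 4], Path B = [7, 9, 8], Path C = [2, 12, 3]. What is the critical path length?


Path A: 6 + 10 + 4 = 20
Path B: 7 + 9 + 8 = 24
Path C: 2 + 12 + 3 = 17
Critical path = longest = max(20, 24, 17)
= 24 (Path B)


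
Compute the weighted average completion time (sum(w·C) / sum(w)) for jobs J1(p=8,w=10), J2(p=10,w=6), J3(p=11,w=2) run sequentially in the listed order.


Completion times:
  J1: C=8, w×C=10×8=80
  J2: C=18, w×C=6×18=108
  J3: C=29, w×C=2×29=58
Sum w×C = 246
Sum w = 18
Weighted avg = 246/18
= 13.67


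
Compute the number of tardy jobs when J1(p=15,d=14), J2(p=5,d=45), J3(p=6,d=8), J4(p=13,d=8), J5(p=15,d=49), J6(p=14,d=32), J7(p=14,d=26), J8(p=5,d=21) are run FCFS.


Completion vs due date:
  J1: C=15, d=14 → TARDY
  J2: C=20, d=45 → on time
  J3: C=26, d=8 → TARDY
  J4: C=39, d=8 → TARDY
  J5: C=54, d=49 → TARDY
  J6: C=68, d=32 → TARDY
  J7: C=82, d=26 → TARDY
  J8: C=87, d=21 → TARDY
Tardy jobs: J1, J3, J4, J5, J6, J7, J8
Count = 7


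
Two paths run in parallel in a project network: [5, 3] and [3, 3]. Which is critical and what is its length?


Path A: 5 + 3 = 8
Path B: 3 + 3 = 6
Critical path = longest = max(8, 6)
= 8 (Path A)


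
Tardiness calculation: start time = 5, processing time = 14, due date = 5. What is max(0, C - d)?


Completion = start + processing = 5 + 14 = 19
Tardiness = max(0, C - d) = max(0, 19 - 5)
= max(0, 14)
= 14


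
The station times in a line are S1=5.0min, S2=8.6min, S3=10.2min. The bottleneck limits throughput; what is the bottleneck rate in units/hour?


Bottleneck = longest station time
Station times: [5.0, 8.6, 10.2]
Max = 10.2 min
Rate = 60 / 10.2
= 5.88 units/hour (bottleneck: 10.2min)


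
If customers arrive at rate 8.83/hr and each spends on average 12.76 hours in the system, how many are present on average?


Little's law: L = λ × W
= 8.83 × 12.76
= 112.67


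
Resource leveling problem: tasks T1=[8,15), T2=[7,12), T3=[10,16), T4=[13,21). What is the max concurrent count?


Check each time point for overlaps:
  t=10: 3 tasks active (T1, T2, T3)
Max concurrent = 3


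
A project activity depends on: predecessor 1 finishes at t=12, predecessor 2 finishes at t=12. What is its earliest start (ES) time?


ES = max of all predecessor completion times
Predecessors: [12, 12]
ES = max(12, 12)
= 12


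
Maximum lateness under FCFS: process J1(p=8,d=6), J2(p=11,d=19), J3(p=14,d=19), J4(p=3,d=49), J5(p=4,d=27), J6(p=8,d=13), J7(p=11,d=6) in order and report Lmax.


Lateness per job (L = C - d):
  J1: C=8, d=6, L=2
  J2: C=19, d=19, L=0
  J3: C=33, d=19, L=14
  J4: C=36, d=49, L=-13
  J5: C=40, d=27, L=13
  J6: C=48, d=13, L=35
  J7: C=59, d=6, L=53
Lmax = max(2, 0, 14, -13, 13, 35, 53)
= 53


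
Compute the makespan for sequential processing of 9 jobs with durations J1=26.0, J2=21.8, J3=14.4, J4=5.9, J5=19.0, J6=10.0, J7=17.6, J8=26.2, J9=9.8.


Sequential makespan: sum all processing times
= 26.0 + 21.8 + 14.4 + 5.9 + 19.0 + 10.0 + 17.6 + 26.2 + 9.8
= 150.7 time units


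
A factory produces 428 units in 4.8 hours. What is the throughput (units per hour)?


Throughput = units / time
= 428 / 4.8
= 89.2 units/hour


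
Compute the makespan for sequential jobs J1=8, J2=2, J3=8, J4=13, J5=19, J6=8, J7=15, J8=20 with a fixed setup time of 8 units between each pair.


Makespan = Σ processing + (n-1) × setup
= (8 + 2 + 8 + 13 + 19 + 8 + 15 + 20) + (8-1)×8
= 93 + 56
= 149 time units


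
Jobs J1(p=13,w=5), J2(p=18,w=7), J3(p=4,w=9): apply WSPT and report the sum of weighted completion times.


WSPT order (by p/w): J3 → J2 → J1
  J3: C=4, w·C=9×4=36
  J2: C=22, w·C=7×22=154
  J1: C=35, w·C=5×35=175
Σ w·C = 365
= 365


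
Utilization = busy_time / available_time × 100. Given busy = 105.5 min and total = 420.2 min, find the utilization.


Utilization = busy / total × 100
= 105.5 / 420.2 × 100
= 25.1%


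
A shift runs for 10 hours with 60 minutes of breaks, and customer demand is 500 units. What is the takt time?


Available = 10×60 - 60 = 540 min
Takt time = 540 / 500
= 1.08 min/unit


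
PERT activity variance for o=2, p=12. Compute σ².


σ² = ((p - o) / 6)² = (p - o)² / 36
= (12 - 2)² / 36
= 10² / 36
= 100 / 36
= 2.7778


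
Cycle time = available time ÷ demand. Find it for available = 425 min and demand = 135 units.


Cycle time = available time / demand
= 425 / 135
= 3.15 min/unit


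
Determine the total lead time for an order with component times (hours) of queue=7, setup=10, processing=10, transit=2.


Lead time = queue + setup + processing + transit
= 7 + 10 + 10 + 2
= 29 hours


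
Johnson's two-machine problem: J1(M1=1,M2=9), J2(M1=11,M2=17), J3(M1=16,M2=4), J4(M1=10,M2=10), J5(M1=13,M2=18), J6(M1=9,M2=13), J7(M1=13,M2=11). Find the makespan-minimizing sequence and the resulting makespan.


Johnson's rule:
Group 1 (M1≤M2, sort by M1): ['J1', 'J6', 'J4', 'J2', 'J5']
Group 2 (M1>M2, sort desc M2): ['J7', 'J3']
Sequence: J1 → J6 → J4 → J2 → J5 → J7 → J3
Makespan calculation:
  J1: M1 done=1, M2 done=10
  J6: M1 done=10, M2 done=23
  J4: M1 done=20, M2 done=33
  J2: M1 done=31, M2 done=50
  J5: M1 done=44, M2 done=68
  J7: M1 done=57, M2 done=79
  J3: M1 done=73, M2 done=83
= Sequence: J1 → J6 → J4 → J2 → J5 → J7 → J3, Makespan: 83


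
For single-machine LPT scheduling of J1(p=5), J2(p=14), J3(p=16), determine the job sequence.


LPT: sort by longest processing time first
  J3: p=16
  J2: p=14
  J1: p=5
Order: J3 → J2 → J1


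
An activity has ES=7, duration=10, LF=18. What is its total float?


EF = ES + duration = 7 + 10 = 17
LS = LF - duration = 18 - 10 = 8
Total Float = LF - EF = 18 - 17
(or LS - ES = 8 - 7)
= 1


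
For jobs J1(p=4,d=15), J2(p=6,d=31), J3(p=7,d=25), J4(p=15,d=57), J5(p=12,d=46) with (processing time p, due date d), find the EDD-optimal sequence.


EDD: sort by earliest due date
  J1: d=15, p=4
  J3: d=25, p=7
  J2: d=31, p=6
  J5: d=46, p=12
  J4: d=57, p=15
Order: J1 → J3 → J2 → J5 → J4


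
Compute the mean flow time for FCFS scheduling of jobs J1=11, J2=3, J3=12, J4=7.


Completion times:
  J1: completes at 11
  J2: completes at 14
  J3: completes at 26
  J4: completes at 33
Sum = 84
Average = 84/4
= 21.00


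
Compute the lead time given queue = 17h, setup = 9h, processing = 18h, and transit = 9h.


Lead time = queue + setup + processing + transit
= 17 + 9 + 18 + 9
= 53 hours


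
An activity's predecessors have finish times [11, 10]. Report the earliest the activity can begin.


ES = max of all predecessor completion times
Predecessors: [11, 10]
ES = max(11, 10)
= 11


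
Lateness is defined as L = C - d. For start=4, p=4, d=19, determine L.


Completion = 4 + 4 = 8
Lateness = C - d = 8 - 19
= -11


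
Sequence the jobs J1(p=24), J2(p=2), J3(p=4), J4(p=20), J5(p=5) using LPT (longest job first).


LPT: sort by longest processing time first
  J1: p=24
  J4: p=20
  J5: p=5
  J3: p=4
  J2: p=2
Order: J1 → J4 → J5 → J3 → J2


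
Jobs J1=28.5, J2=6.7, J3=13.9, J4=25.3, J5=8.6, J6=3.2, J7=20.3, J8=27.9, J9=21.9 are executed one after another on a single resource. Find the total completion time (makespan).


Sequential makespan: sum all processing times
= 28.5 + 6.7 + 13.9 + 25.3 + 8.6 + 3.2 + 20.3 + 27.9 + 21.9
= 156.3 time units


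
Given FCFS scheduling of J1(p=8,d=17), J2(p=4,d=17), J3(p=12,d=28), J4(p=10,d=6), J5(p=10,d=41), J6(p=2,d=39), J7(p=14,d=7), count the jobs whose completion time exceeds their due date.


Completion vs due date:
  J1: C=8, d=17 → on time
  J2: C=12, d=17 → on time
  J3: C=24, d=28 → on time
  J4: C=34, d=6 → TARDY
  J5: C=44, d=41 → TARDY
  J6: C=46, d=39 → TARDY
  J7: C=60, d=7 → TARDY
Tardy jobs: J4, J5, J6, J7
Count = 4
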